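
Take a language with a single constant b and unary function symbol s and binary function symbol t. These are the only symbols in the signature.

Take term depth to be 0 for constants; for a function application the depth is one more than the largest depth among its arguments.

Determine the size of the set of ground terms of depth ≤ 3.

If N_k denotes the number of depth-≤k ground terms, the 1 constant gives N_0 = 1, and each function symbol of arity r contributes N_{k-1}^r new terms at level k: N_k = 1 + N_{k-1} + N_{k-1}^2.
N_0 = 1
N_1 = 1 + 1 + 1^2 = 3
N_2 = 1 + 3 + 3^2 = 13
N_3 = 1 + 13 + 13^2 = 183

183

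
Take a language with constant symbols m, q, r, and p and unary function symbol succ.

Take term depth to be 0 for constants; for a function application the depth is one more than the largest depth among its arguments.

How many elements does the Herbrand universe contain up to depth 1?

8

If N_k denotes the number of depth-≤k ground terms, the 4 constants give N_0 = 4, and each function symbol of arity r contributes N_{k-1}^r new terms at level k: N_k = 4 + N_{k-1}.
N_0 = 4
N_1 = 4 + 4 = 8
Explicitly: m, q, r, p, succ(m), succ(q), succ(r), succ(p).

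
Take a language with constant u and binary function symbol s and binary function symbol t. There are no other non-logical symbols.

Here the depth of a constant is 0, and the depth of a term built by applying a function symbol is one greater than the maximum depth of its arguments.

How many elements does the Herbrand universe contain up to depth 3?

723

Let N_k = |{terms of depth ≤ k}|. Then N_0 = 1 and N_k = 1 + N_{k-1}^2 + N_{k-1}^2 for k ≥ 1 (one summand per function symbol, arity giving the exponent).
N_0 = 1
N_1 = 1 + 1^2 + 1^2 = 3
N_2 = 1 + 3^2 + 3^2 = 19
N_3 = 1 + 19^2 + 19^2 = 723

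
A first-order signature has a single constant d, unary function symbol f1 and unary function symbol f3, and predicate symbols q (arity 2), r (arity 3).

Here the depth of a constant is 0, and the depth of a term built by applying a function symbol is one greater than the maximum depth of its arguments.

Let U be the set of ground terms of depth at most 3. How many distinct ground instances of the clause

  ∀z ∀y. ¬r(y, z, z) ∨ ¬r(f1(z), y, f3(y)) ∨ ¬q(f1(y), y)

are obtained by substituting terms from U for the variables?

Ground terms of depth ≤ 3:
  Let N_k = |{terms of depth ≤ k}|. Then N_0 = 1 and N_k = 1 + N_{k-1} + N_{k-1} for k ≥ 1 (one summand per function symbol, arity giving the exponent).
  N_0 = 1
  N_1 = 1 + 1 + 1 = 3
  N_2 = 1 + 3 + 3 = 7
  N_3 = 1 + 7 + 7 = 15
So there are 15 ground terms available for substitution.
There are 2 variables to instantiate (z, y), each occurring in at least one literal, so different choices give different ground instances.
Number of ground instances = 15^2 = 225.

225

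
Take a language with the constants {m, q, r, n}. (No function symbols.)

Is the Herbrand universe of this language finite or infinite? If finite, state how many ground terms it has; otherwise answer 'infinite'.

4

There are no function symbols, so every ground term is one of the 4 constants.
The Herbrand universe is {m, q, r, n}, which is finite with 4 elements.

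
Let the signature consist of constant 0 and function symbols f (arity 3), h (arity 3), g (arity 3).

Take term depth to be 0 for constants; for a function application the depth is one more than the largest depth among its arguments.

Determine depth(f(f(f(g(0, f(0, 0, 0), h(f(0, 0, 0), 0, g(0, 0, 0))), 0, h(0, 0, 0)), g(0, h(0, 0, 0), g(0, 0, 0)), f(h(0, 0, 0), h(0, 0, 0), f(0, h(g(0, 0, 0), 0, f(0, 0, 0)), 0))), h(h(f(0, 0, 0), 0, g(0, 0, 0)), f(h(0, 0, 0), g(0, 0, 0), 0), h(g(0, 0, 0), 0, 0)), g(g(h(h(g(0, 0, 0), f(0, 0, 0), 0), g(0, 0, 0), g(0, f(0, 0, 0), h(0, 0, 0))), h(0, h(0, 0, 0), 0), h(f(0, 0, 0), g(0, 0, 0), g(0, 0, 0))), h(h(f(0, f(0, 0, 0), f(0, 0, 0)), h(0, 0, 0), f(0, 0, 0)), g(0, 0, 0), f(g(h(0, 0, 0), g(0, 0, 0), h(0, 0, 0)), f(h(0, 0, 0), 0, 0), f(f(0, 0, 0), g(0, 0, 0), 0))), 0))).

depth(f(0, 0, 0)) = 1 + max(0, 0, 0) = 1
depth(g(0, 0, 0)) = 1 + max(0, 0, 0) = 1
depth(h(f(0, 0, 0), 0, g(0, 0, 0))) = 1 + max(1, 0, 1) = 2
depth(g(0, f(0, 0, 0), h(f(0, 0, 0), 0, g(0, 0, 0)))) = 1 + max(0, 1, 2) = 3
depth(h(0, 0, 0)) = 1 + max(0, 0, 0) = 1
depth(f(g(0, f(0, 0, 0), h(f(0, 0, 0), 0, g(0, 0, 0))), 0, h(0, 0, 0))) = 1 + max(3, 0, 1) = 4
depth(g(0, h(0, 0, 0), g(0, 0, 0))) = 1 + max(0, 1, 1) = 2
depth(h(g(0, 0, 0), 0, f(0, 0, 0))) = 1 + max(1, 0, 1) = 2
depth(f(0, h(g(0, 0, 0), 0, f(0, 0, 0)), 0)) = 1 + max(0, 2, 0) = 3
depth(f(h(0, 0, 0), h(0, 0, 0), f(0, h(g(0, 0, 0), 0, f(0, 0, 0)), 0))) = 1 + max(1, 1, 3) = 4
depth(f(f(g(0, f(0, 0, 0), h(f(0, 0, 0), 0, g(0, 0, 0))), 0, h(0, 0, 0)), g(0, h(0, 0, 0), g(0, 0, 0)), f(h(0, 0, 0), h(0, 0, 0), f(0, h(g(0, 0, 0), 0, f(0, 0, 0)), 0)))) = 1 + max(4, 2, 4) = 5
depth(f(h(0, 0, 0), g(0, 0, 0), 0)) = 1 + max(1, 1, 0) = 2
depth(h(g(0, 0, 0), 0, 0)) = 1 + max(1, 0, 0) = 2
depth(h(h(f(0, 0, 0), 0, g(0, 0, 0)), f(h(0, 0, 0), g(0, 0, 0), 0), h(g(0, 0, 0), 0, 0))) = 1 + max(2, 2, 2) = 3
depth(h(g(0, 0, 0), f(0, 0, 0), 0)) = 1 + max(1, 1, 0) = 2
depth(g(0, f(0, 0, 0), h(0, 0, 0))) = 1 + max(0, 1, 1) = 2
depth(h(h(g(0, 0, 0), f(0, 0, 0), 0), g(0, 0, 0), g(0, f(0, 0, 0), h(0, 0, 0)))) = 1 + max(2, 1, 2) = 3
depth(h(0, h(0, 0, 0), 0)) = 1 + max(0, 1, 0) = 2
depth(h(f(0, 0, 0), g(0, 0, 0), g(0, 0, 0))) = 1 + max(1, 1, 1) = 2
depth(g(h(h(g(0, 0, 0), f(0, 0, 0), 0), g(0, 0, 0), g(0, f(0, 0, 0), h(0, 0, 0))), h(0, h(0, 0, 0), 0), h(f(0, 0, 0), g(0, 0, 0), g(0, 0, 0)))) = 1 + max(3, 2, 2) = 4
depth(f(0, f(0, 0, 0), f(0, 0, 0))) = 1 + max(0, 1, 1) = 2
depth(h(f(0, f(0, 0, 0), f(0, 0, 0)), h(0, 0, 0), f(0, 0, 0))) = 1 + max(2, 1, 1) = 3
depth(g(h(0, 0, 0), g(0, 0, 0), h(0, 0, 0))) = 1 + max(1, 1, 1) = 2
depth(f(h(0, 0, 0), 0, 0)) = 1 + max(1, 0, 0) = 2
depth(f(f(0, 0, 0), g(0, 0, 0), 0)) = 1 + max(1, 1, 0) = 2
depth(f(g(h(0, 0, 0), g(0, 0, 0), h(0, 0, 0)), f(h(0, 0, 0), 0, 0), f(f(0, 0, 0), g(0, 0, 0), 0))) = 1 + max(2, 2, 2) = 3
depth(h(h(f(0, f(0, 0, 0), f(0, 0, 0)), h(0, 0, 0), f(0, 0, 0)), g(0, 0, 0), f(g(h(0, 0, 0), g(0, 0, 0), h(0, 0, 0)), f(h(0, 0, 0), 0, 0), f(f(0, 0, 0), g(0, 0, 0), 0)))) = 1 + max(3, 1, 3) = 4
depth(g(g(h(h(g(0, 0, 0), f(0, 0, 0), 0), g(0, 0, 0), g(0, f(0, 0, 0), h(0, 0, 0))), h(0, h(0, 0, 0), 0), h(f(0, 0, 0), g(0, 0, 0), g(0, 0, 0))), h(h(f(0, f(0, 0, 0), f(0, 0, 0)), h(0, 0, 0), f(0, 0, 0)), g(0, 0, 0), f(g(h(0, 0, 0), g(0, 0, 0), h(0, 0, 0)), f(h(0, 0, 0), 0, 0), f(f(0, 0, 0), g(0, 0, 0), 0))), 0)) = 1 + max(4, 4, 0) = 5
depth(f(f(f(g(0, f(0, 0, 0), h(f(0, 0, 0), 0, g(0, 0, 0))), 0, h(0, 0, 0)), g(0, h(0, 0, 0), g(0, 0, 0)), f(h(0, 0, 0), h(0, 0, 0), f(0, h(g(0, 0, 0), 0, f(0, 0, 0)), 0))), h(h(f(0, 0, 0), 0, g(0, 0, 0)), f(h(0, 0, 0), g(0, 0, 0), 0), h(g(0, 0, 0), 0, 0)), g(g(h(h(g(0, 0, 0), f(0, 0, 0), 0), g(0, 0, 0), g(0, f(0, 0, 0), h(0, 0, 0))), h(0, h(0, 0, 0), 0), h(f(0, 0, 0), g(0, 0, 0), g(0, 0, 0))), h(h(f(0, f(0, 0, 0), f(0, 0, 0)), h(0, 0, 0), f(0, 0, 0)), g(0, 0, 0), f(g(h(0, 0, 0), g(0, 0, 0), h(0, 0, 0)), f(h(0, 0, 0), 0, 0), f(f(0, 0, 0), g(0, 0, 0), 0))), 0))) = 1 + max(5, 3, 5) = 6

6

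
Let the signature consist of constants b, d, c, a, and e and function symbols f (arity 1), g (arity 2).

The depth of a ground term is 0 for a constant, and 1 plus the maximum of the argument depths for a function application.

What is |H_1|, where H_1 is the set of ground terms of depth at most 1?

If N_k denotes the number of depth-≤k ground terms, the 5 constants give N_0 = 5, and each function symbol of arity r contributes N_{k-1}^r new terms at level k: N_k = 5 + N_{k-1} + N_{k-1}^2.
N_0 = 5
N_1 = 5 + 5 + 5^2 = 35

35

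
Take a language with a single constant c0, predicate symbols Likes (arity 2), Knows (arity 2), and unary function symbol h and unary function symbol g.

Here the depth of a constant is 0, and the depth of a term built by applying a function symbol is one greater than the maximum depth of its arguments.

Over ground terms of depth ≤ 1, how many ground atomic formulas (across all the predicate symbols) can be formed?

18

First count ground terms of depth ≤ 1.
Write N_k for the number of ground terms of depth ≤ k. A term of depth ≤ k is either a constant or a function symbol applied to arguments of depth ≤ k−1, so N_k = 1 + N_{k-1} + N_{k-1}.
N_0 = 1
N_1 = 1 + 1 + 1 = 3
Explicitly: c0, h(c0), g(c0).
So |H| = 3.
For each predicate symbol, the number of ground atoms is |H| raised to its arity; summing:
  Likes: 3^2 = 9;  Knows: 3^2 = 9
Total ground atoms: 9 + 9 = 18.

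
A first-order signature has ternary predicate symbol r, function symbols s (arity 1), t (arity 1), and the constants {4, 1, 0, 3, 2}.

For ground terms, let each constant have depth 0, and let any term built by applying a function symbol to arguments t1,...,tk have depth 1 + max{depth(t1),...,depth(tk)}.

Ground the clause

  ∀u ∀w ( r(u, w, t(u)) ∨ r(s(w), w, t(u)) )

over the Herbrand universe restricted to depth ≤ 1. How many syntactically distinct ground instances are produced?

225

Ground terms of depth ≤ 1:
  If N_k denotes the number of depth-≤k ground terms, the 5 constants give N_0 = 5, and each function symbol of arity r contributes N_{k-1}^r new terms at level k: N_k = 5 + N_{k-1} + N_{k-1}.
  N_0 = 5
  N_1 = 5 + 5 + 5 = 15
So there are 15 ground terms available for substitution.
The clause has 2 distinct variables (u, w), each appearing in the body. In the free term algebra distinct substitutions yield syntactically distinct ground instances.
Number of ground instances = 15^2 = 225.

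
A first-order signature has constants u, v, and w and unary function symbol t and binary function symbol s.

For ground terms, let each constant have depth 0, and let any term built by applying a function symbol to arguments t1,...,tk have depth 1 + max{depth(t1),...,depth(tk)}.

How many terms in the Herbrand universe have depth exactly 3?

59052

If N_k denotes the number of depth-≤k ground terms, the 3 constants give N_0 = 3, and each function symbol of arity r contributes N_{k-1}^r new terms at level k: N_k = 3 + N_{k-1} + N_{k-1}^2.
N_0 = 3
N_1 = 3 + 3 + 3^2 = 15
N_2 = 3 + 15 + 15^2 = 243
N_3 = 3 + 243 + 243^2 = 59295
Terms of depth exactly 3: N_3 − N_2 = 59295 − 243 = 59052.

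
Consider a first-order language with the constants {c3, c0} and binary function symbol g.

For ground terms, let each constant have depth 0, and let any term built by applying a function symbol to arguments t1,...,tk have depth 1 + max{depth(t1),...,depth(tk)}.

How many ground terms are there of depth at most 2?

38

If N_k denotes the number of depth-≤k ground terms, the 2 constants give N_0 = 2, and each function symbol of arity r contributes N_{k-1}^r new terms at level k: N_k = 2 + N_{k-1}^2.
N_0 = 2
N_1 = 2 + 2^2 = 6
N_2 = 2 + 6^2 = 38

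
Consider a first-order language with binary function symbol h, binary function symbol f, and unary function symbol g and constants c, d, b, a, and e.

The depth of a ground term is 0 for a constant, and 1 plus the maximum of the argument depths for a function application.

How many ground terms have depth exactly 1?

55

Let N_k = |{terms of depth ≤ k}|. Then N_0 = 5 and N_k = 5 + N_{k-1}^2 + N_{k-1}^2 + N_{k-1} for k ≥ 1 (one summand per function symbol, arity giving the exponent).
N_0 = 5
N_1 = 5 + 5^2 + 5^2 + 5 = 60
Terms of depth exactly 1: N_1 − N_0 = 60 − 5 = 55.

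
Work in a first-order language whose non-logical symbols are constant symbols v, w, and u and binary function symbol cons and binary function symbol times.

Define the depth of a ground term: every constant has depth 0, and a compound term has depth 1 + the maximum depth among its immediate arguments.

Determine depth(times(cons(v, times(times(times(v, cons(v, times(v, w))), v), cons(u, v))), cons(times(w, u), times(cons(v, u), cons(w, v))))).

7

depth(times(v, w)) = 1 + max(0, 0) = 1
depth(cons(v, times(v, w))) = 1 + max(0, 1) = 2
depth(times(v, cons(v, times(v, w)))) = 1 + max(0, 2) = 3
depth(times(times(v, cons(v, times(v, w))), v)) = 1 + max(3, 0) = 4
depth(cons(u, v)) = 1 + max(0, 0) = 1
depth(times(times(times(v, cons(v, times(v, w))), v), cons(u, v))) = 1 + max(4, 1) = 5
depth(cons(v, times(times(times(v, cons(v, times(v, w))), v), cons(u, v)))) = 1 + max(0, 5) = 6
depth(times(w, u)) = 1 + max(0, 0) = 1
depth(cons(v, u)) = 1 + max(0, 0) = 1
depth(cons(w, v)) = 1 + max(0, 0) = 1
depth(times(cons(v, u), cons(w, v))) = 1 + max(1, 1) = 2
depth(cons(times(w, u), times(cons(v, u), cons(w, v)))) = 1 + max(1, 2) = 3
depth(times(cons(v, times(times(times(v, cons(v, times(v, w))), v), cons(u, v))), cons(times(w, u), times(cons(v, u), cons(w, v))))) = 1 + max(6, 3) = 7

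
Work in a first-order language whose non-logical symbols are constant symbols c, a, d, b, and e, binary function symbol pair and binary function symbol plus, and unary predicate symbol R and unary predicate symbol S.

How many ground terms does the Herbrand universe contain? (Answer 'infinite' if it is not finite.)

infinite

The signature has at least one function symbol (pair, arity 2) and at least one constant (c).
Iterating pair gives infinitely many distinct ground terms: c, pair(c, c), pair(pair(c, c), pair(c, c)), ...
So the Herbrand universe is infinite.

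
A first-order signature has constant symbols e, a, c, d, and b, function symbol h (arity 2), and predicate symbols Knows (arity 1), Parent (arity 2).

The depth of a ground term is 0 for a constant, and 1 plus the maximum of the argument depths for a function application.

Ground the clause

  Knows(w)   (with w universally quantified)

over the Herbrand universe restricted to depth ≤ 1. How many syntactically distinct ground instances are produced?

Ground terms of depth ≤ 1:
  Count level by level. With function symbols h/2, the terms of depth ≤ k are the 5 constants together with each function applied to depth-≤(k−1) tuples, so N_k = 5 + N_{k-1}^2.
  N_0 = 5
  N_1 = 5 + 5^2 = 30
So there are 30 ground terms available for substitution.
The body mentions the single quantified variable w; since ground terms form a free algebra, no two substitutions collapse to the same formula.
Number of ground instances = 30.

30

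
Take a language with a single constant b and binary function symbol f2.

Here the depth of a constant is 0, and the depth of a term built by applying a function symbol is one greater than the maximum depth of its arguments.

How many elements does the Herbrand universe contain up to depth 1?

2

Write N_k for the number of ground terms of depth ≤ k. A term of depth ≤ k is either a constant or a function symbol applied to arguments of depth ≤ k−1, so N_k = 1 + N_{k-1}^2.
N_0 = 1
N_1 = 1 + 1^2 = 2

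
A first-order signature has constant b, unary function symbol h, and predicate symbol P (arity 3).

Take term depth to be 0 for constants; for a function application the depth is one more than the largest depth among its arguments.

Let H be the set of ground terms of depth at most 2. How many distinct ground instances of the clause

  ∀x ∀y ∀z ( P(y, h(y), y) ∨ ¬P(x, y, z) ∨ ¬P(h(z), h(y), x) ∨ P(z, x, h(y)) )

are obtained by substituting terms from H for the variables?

Ground terms of depth ≤ 2:
  Write N_k for the number of ground terms of depth ≤ k. A term of depth ≤ k is either a constant or a function symbol applied to arguments of depth ≤ k−1, so N_k = 1 + N_{k-1}.
  N_0 = 1
  N_1 = 1 + 1 = 2
  N_2 = 1 + 2 = 3
  Explicitly: b, h(b), h(h(b)).
So there are 3 ground terms available for substitution.
There are 3 variables to instantiate (x, y, z), each occurring in at least one literal, so different choices give different ground instances.
Number of ground instances = 3^3 = 27.

27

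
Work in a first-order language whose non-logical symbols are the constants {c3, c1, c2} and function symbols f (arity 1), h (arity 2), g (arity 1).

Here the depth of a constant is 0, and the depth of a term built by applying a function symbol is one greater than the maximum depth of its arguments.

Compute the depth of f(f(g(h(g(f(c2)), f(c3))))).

depth(f(c2)) = 1 + depth(c2) = 1 + 0 = 1
depth(g(f(c2))) = 1 + depth(f(c2)) = 1 + 1 = 2
depth(f(c3)) = 1 + depth(c3) = 1 + 0 = 1
depth(h(g(f(c2)), f(c3))) = 1 + max(2, 1) = 3
depth(g(h(g(f(c2)), f(c3)))) = 1 + depth(h(g(f(c2)), f(c3))) = 1 + 3 = 4
depth(f(g(h(g(f(c2)), f(c3))))) = 1 + depth(g(h(g(f(c2)), f(c3)))) = 1 + 4 = 5
depth(f(f(g(h(g(f(c2)), f(c3)))))) = 1 + depth(f(g(h(g(f(c2)), f(c3))))) = 1 + 5 = 6

6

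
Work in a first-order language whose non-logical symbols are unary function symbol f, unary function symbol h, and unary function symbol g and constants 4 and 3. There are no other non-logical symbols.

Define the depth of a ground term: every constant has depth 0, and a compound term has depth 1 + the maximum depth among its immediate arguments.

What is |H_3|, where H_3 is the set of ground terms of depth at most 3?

80

Let N_k = |{terms of depth ≤ k}|. Then N_0 = 2 and N_k = 2 + N_{k-1} + N_{k-1} + N_{k-1} for k ≥ 1 (one summand per function symbol, arity giving the exponent).
N_0 = 2
N_1 = 2 + 2 + 2 + 2 = 8
N_2 = 2 + 8 + 8 + 8 = 26
N_3 = 2 + 26 + 26 + 26 = 80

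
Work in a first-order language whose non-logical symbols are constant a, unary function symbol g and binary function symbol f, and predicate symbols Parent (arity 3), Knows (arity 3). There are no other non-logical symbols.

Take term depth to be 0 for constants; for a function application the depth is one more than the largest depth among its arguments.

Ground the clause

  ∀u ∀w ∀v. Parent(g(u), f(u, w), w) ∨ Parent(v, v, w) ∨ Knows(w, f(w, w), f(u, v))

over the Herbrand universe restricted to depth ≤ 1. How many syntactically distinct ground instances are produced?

27

Ground terms of depth ≤ 1:
  If N_k denotes the number of depth-≤k ground terms, the 1 constant gives N_0 = 1, and each function symbol of arity r contributes N_{k-1}^r new terms at level k: N_k = 1 + N_{k-1} + N_{k-1}^2.
  N_0 = 1
  N_1 = 1 + 1 + 1^2 = 3
  Explicitly: a, g(a), f(a, a).
So there are 3 ground terms available for substitution.
The clause has 3 distinct variables (u, w, v), each appearing in the body. In the free term algebra distinct substitutions yield syntactically distinct ground instances.
Number of ground instances = 3^3 = 27.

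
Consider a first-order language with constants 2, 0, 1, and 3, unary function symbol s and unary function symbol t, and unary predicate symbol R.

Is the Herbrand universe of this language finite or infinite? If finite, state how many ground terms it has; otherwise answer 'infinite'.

infinite

The signature has at least one function symbol (s, arity 1) and at least one constant (2).
Iterating s gives infinitely many distinct ground terms: 2, s(2), s(s(2)), ...
So the Herbrand universe is infinite.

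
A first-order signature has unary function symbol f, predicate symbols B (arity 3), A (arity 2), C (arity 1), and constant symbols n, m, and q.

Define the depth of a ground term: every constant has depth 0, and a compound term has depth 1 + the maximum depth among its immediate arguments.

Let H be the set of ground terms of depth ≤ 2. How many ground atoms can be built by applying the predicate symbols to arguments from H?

819

First count ground terms of depth ≤ 2.
Count level by level. With function symbols f/1, the terms of depth ≤ k are the 3 constants together with each function applied to depth-≤(k−1) tuples, so N_k = 3 + N_{k-1}.
N_0 = 3
N_1 = 3 + 3 = 6
N_2 = 3 + 6 = 9
Explicitly: n, m, q, f(n), f(m), f(q), f(f(n)), f(f(m)), f(f(q)).
So |H| = 9.
For each predicate symbol, the number of ground atoms is |H| raised to its arity; summing:
  B: 9^3 = 729;  A: 9^2 = 81;  C: 9
Total ground atoms: 729 + 81 + 9 = 819.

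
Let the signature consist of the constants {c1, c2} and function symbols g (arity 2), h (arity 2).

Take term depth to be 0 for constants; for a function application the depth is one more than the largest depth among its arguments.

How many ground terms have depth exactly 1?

Let N_k count ground terms of depth at most k. Each non-constant term of depth ≤ k is some function symbol applied to depth-≤(k−1) arguments, giving N_k = 2 + N_{k-1}^2 + N_{k-1}^2.
N_0 = 2
N_1 = 2 + 2^2 + 2^2 = 10
Terms of depth exactly 1: N_1 − N_0 = 10 − 2 = 8.

8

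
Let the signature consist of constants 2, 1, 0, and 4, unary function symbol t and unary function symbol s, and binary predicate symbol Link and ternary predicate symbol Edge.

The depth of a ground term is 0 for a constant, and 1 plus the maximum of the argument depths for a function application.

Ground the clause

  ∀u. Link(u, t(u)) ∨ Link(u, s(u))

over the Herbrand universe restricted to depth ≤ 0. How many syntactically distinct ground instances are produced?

4

Ground terms of depth ≤ 0:
  Write N_k for the number of ground terms of depth ≤ k. A term of depth ≤ k is either a constant or a function symbol applied to arguments of depth ≤ k−1, so N_k = 4 + N_{k-1} + N_{k-1}.
  N_0 = 4
So there are 4 ground terms available for substitution.
The body mentions the single quantified variable u; since ground terms form a free algebra, no two substitutions collapse to the same formula.
Number of ground instances = 4.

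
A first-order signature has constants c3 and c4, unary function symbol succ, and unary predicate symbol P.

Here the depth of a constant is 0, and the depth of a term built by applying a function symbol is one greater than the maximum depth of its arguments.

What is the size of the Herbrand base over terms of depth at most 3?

8

First count ground terms of depth ≤ 3.
If N_k denotes the number of depth-≤k ground terms, the 2 constants give N_0 = 2, and each function symbol of arity r contributes N_{k-1}^r new terms at level k: N_k = 2 + N_{k-1}.
N_0 = 2
N_1 = 2 + 2 = 4
N_2 = 2 + 4 = 6
N_3 = 2 + 6 = 8
So |H| = 8.
A ground atom is a predicate applied to a tuple of terms from H, so the count is the sum over predicates of |H|^arity:
  P: 8
Total ground atoms: 8.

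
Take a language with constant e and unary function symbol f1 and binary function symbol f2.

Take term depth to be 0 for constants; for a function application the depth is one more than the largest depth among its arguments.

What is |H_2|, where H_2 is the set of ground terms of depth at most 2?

Count level by level. With function symbols f1/1, f2/2, the terms of depth ≤ k are the 1 constant together with each function applied to depth-≤(k−1) tuples, so N_k = 1 + N_{k-1} + N_{k-1}^2.
N_0 = 1
N_1 = 1 + 1 + 1^2 = 3
N_2 = 1 + 3 + 3^2 = 13

13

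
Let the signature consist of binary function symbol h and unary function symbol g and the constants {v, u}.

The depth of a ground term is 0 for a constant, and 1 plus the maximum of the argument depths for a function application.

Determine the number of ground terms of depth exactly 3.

Write N_k for the number of ground terms of depth ≤ k. A term of depth ≤ k is either a constant or a function symbol applied to arguments of depth ≤ k−1, so N_k = 2 + N_{k-1}^2 + N_{k-1}.
N_0 = 2
N_1 = 2 + 2^2 + 2 = 8
N_2 = 2 + 8^2 + 8 = 74
N_3 = 2 + 74^2 + 74 = 5552
Terms of depth exactly 3: N_3 − N_2 = 5552 − 74 = 5478.

5478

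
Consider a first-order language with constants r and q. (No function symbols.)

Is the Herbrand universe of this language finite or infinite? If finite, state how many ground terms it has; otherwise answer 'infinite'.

2

There are no function symbols, so every ground term is one of the 2 constants.
The Herbrand universe is {r, q}, which is finite with 2 elements.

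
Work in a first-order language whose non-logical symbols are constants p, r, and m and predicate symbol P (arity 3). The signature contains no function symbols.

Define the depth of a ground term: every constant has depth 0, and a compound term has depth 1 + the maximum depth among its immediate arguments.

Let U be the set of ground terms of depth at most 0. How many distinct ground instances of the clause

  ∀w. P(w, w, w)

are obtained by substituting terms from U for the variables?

Ground terms of depth ≤ 0:
  With no function symbols every ground term is a constant, so there are exactly 3 ground terms at every depth bound.
  N_0 = 3
So there are 3 ground terms available for substitution.
The body mentions the single quantified variable w; since ground terms form a free algebra, no two substitutions collapse to the same formula.
Number of ground instances = 3.

3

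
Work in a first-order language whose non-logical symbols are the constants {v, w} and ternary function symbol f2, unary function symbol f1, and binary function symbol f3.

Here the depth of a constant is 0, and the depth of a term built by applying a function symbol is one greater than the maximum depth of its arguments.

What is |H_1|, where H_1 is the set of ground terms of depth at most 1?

16

Let N_k = |{terms of depth ≤ k}|. Then N_0 = 2 and N_k = 2 + N_{k-1}^3 + N_{k-1} + N_{k-1}^2 for k ≥ 1 (one summand per function symbol, arity giving the exponent).
N_0 = 2
N_1 = 2 + 2^3 + 2 + 2^2 = 16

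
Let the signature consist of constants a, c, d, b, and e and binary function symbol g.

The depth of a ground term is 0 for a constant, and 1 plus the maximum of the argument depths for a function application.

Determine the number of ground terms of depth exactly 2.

If N_k denotes the number of depth-≤k ground terms, the 5 constants give N_0 = 5, and each function symbol of arity r contributes N_{k-1}^r new terms at level k: N_k = 5 + N_{k-1}^2.
N_0 = 5
N_1 = 5 + 5^2 = 30
N_2 = 5 + 30^2 = 905
Terms of depth exactly 2: N_2 − N_1 = 905 − 30 = 875.

875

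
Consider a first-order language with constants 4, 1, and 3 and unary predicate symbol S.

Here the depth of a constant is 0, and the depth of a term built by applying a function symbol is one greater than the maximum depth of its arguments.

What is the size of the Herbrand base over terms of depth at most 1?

First count ground terms of depth ≤ 1.
With no function symbols every ground term is a constant, so there are exactly 3 ground terms at every depth bound.
N_0 = 3
N_1 = 3
Explicitly: 4, 1, 3.
So |H| = 3.
A ground atom is a predicate applied to a tuple of terms from H, so the count is the sum over predicates of |H|^arity:
  S: 3
Total ground atoms: 3.

3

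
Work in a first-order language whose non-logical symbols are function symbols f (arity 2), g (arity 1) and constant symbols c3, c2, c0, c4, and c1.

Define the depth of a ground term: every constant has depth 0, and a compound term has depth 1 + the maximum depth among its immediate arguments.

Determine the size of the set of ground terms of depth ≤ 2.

Let N_k count ground terms of depth at most k. Each non-constant term of depth ≤ k is some function symbol applied to depth-≤(k−1) arguments, giving N_k = 5 + N_{k-1}^2 + N_{k-1}.
N_0 = 5
N_1 = 5 + 5^2 + 5 = 35
N_2 = 5 + 35^2 + 35 = 1265

1265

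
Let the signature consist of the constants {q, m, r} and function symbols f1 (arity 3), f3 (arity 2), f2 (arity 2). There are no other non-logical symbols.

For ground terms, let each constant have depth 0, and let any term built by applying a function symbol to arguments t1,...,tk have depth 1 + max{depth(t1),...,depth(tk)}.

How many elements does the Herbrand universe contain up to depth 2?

If N_k denotes the number of depth-≤k ground terms, the 3 constants give N_0 = 3, and each function symbol of arity r contributes N_{k-1}^r new terms at level k: N_k = 3 + N_{k-1}^3 + N_{k-1}^2 + N_{k-1}^2.
N_0 = 3
N_1 = 3 + 3^3 + 3^2 + 3^2 = 48
N_2 = 3 + 48^3 + 48^2 + 48^2 = 115203

115203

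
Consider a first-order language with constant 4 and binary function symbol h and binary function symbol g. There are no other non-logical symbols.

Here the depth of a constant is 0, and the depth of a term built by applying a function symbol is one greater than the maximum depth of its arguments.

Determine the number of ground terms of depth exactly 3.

704

Let N_k count ground terms of depth at most k. Each non-constant term of depth ≤ k is some function symbol applied to depth-≤(k−1) arguments, giving N_k = 1 + N_{k-1}^2 + N_{k-1}^2.
N_0 = 1
N_1 = 1 + 1^2 + 1^2 = 3
N_2 = 1 + 3^2 + 3^2 = 19
N_3 = 1 + 19^2 + 19^2 = 723
Terms of depth exactly 3: N_3 − N_2 = 723 − 19 = 704.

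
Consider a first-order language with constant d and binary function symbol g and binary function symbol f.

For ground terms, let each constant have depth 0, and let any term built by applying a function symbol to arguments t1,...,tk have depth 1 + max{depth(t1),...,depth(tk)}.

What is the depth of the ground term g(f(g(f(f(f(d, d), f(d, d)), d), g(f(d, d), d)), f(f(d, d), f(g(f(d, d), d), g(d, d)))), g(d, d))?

6

depth(f(d, d)) = 1 + max(0, 0) = 1
depth(f(f(d, d), f(d, d))) = 1 + max(1, 1) = 2
depth(f(f(f(d, d), f(d, d)), d)) = 1 + max(2, 0) = 3
depth(g(f(d, d), d)) = 1 + max(1, 0) = 2
depth(g(f(f(f(d, d), f(d, d)), d), g(f(d, d), d))) = 1 + max(3, 2) = 4
depth(g(d, d)) = 1 + max(0, 0) = 1
depth(f(g(f(d, d), d), g(d, d))) = 1 + max(2, 1) = 3
depth(f(f(d, d), f(g(f(d, d), d), g(d, d)))) = 1 + max(1, 3) = 4
depth(f(g(f(f(f(d, d), f(d, d)), d), g(f(d, d), d)), f(f(d, d), f(g(f(d, d), d), g(d, d))))) = 1 + max(4, 4) = 5
depth(g(f(g(f(f(f(d, d), f(d, d)), d), g(f(d, d), d)), f(f(d, d), f(g(f(d, d), d), g(d, d)))), g(d, d))) = 1 + max(5, 1) = 6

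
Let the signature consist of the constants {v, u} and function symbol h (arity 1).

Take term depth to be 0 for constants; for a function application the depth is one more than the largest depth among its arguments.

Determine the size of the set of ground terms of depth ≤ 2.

6

Write N_k for the number of ground terms of depth ≤ k. A term of depth ≤ k is either a constant or a function symbol applied to arguments of depth ≤ k−1, so N_k = 2 + N_{k-1}.
N_0 = 2
N_1 = 2 + 2 = 4
N_2 = 2 + 4 = 6
Explicitly: v, u, h(v), h(u), h(h(v)), h(h(u)).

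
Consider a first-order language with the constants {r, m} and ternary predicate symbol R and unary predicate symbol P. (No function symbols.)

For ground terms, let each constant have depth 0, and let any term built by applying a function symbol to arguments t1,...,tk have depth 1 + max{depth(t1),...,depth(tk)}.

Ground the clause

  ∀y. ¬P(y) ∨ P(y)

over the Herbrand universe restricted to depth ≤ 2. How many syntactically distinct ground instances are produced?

2

Ground terms of depth ≤ 2:
  With no function symbols every ground term is a constant, so there are exactly 2 ground terms at every depth bound.
  N_0 = 2
  N_1 = 2
  N_2 = 2
So there are 2 ground terms available for substitution.
The body mentions the single quantified variable y; since ground terms form a free algebra, no two substitutions collapse to the same formula.
Number of ground instances = 2.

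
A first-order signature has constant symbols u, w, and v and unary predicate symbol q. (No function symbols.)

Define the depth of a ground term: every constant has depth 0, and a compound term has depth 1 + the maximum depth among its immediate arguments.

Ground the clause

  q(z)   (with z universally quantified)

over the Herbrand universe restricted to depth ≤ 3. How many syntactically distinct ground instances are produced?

Ground terms of depth ≤ 3:
  With no function symbols every ground term is a constant, so there are exactly 3 ground terms at every depth bound.
  N_0 = 3
  N_1 = 3
  N_2 = 3
  N_3 = 3
  Explicitly: u, w, v.
So there are 3 ground terms available for substitution.
The body mentions the single quantified variable z; since ground terms form a free algebra, no two substitutions collapse to the same formula.
Number of ground instances = 3.

3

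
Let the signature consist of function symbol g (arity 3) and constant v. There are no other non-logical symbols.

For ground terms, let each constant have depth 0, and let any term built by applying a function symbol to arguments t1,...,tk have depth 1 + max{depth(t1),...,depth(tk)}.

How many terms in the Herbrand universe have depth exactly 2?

Count level by level. With function symbols g/3, the terms of depth ≤ k are the 1 constant together with each function applied to depth-≤(k−1) tuples, so N_k = 1 + N_{k-1}^3.
N_0 = 1
N_1 = 1 + 1^3 = 2
N_2 = 1 + 2^3 = 9
Terms of depth exactly 2: N_2 − N_1 = 9 − 2 = 7.

7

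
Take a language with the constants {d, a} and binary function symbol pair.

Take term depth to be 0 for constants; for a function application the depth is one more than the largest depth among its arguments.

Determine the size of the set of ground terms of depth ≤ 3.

Count level by level. With function symbols pair/2, the terms of depth ≤ k are the 2 constants together with each function applied to depth-≤(k−1) tuples, so N_k = 2 + N_{k-1}^2.
N_0 = 2
N_1 = 2 + 2^2 = 6
N_2 = 2 + 6^2 = 38
N_3 = 2 + 38^2 = 1446

1446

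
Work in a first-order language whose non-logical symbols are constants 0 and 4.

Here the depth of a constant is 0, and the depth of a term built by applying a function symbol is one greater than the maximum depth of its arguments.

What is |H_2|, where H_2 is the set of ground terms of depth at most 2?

With no function symbols every ground term is a constant, so there are exactly 2 ground terms at every depth bound.
N_0 = 2
N_1 = 2
N_2 = 2
Explicitly: 0, 4.

2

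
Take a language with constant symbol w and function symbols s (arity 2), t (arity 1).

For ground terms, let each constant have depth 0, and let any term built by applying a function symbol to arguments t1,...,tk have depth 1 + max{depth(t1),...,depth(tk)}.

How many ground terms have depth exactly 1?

Let N_k = |{terms of depth ≤ k}|. Then N_0 = 1 and N_k = 1 + N_{k-1}^2 + N_{k-1} for k ≥ 1 (one summand per function symbol, arity giving the exponent).
N_0 = 1
N_1 = 1 + 1^2 + 1 = 3
Terms of depth exactly 1: N_1 − N_0 = 3 − 1 = 2.

2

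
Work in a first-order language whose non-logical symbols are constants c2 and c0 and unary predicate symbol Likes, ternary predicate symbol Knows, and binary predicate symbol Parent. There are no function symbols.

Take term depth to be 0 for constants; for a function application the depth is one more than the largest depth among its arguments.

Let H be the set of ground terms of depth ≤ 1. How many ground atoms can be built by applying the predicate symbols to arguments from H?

14

First count ground terms of depth ≤ 1.
With no function symbols every ground term is a constant, so there are exactly 2 ground terms at every depth bound.
N_0 = 2
N_1 = 2
Explicitly: c2, c0.
So |H| = 2.
For each predicate symbol, the number of ground atoms is |H| raised to its arity; summing:
  Likes: 2;  Knows: 2^3 = 8;  Parent: 2^2 = 4
Total ground atoms: 2 + 8 + 4 = 14.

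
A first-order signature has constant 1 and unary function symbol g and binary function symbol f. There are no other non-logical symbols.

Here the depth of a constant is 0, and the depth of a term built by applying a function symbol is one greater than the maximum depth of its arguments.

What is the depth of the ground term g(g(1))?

depth(g(1)) = 1 + depth(1) = 1 + 0 = 1
depth(g(g(1))) = 1 + depth(g(1)) = 1 + 1 = 2

2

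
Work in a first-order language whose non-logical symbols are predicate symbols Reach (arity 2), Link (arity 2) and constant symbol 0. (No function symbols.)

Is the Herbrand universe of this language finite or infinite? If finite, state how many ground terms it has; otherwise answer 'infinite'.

There are no function symbols, so the only ground term is the single constant.
The Herbrand universe is {0}, finite with 1 element.

1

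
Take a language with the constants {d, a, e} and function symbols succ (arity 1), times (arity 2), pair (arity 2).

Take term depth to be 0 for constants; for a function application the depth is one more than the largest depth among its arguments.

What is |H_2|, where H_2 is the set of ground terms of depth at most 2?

Write N_k for the number of ground terms of depth ≤ k. A term of depth ≤ k is either a constant or a function symbol applied to arguments of depth ≤ k−1, so N_k = 3 + N_{k-1} + N_{k-1}^2 + N_{k-1}^2.
N_0 = 3
N_1 = 3 + 3 + 3^2 + 3^2 = 24
N_2 = 3 + 24 + 24^2 + 24^2 = 1179

1179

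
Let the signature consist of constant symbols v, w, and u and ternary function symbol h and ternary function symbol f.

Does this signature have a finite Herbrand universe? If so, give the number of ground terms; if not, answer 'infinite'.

infinite

The signature has at least one function symbol (h, arity 3) and at least one constant (v).
Iterating h gives infinitely many distinct ground terms: v, h(v, v, v), h(h(v, v, v), h(v, v, v), h(v, v, v)), ...
So the Herbrand universe is infinite.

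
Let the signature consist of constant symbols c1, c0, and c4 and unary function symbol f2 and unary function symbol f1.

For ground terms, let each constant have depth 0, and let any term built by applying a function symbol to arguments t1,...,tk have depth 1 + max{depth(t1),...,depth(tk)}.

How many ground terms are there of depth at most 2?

Write N_k for the number of ground terms of depth ≤ k. A term of depth ≤ k is either a constant or a function symbol applied to arguments of depth ≤ k−1, so N_k = 3 + N_{k-1} + N_{k-1}.
N_0 = 3
N_1 = 3 + 3 + 3 = 9
N_2 = 3 + 9 + 9 = 21

21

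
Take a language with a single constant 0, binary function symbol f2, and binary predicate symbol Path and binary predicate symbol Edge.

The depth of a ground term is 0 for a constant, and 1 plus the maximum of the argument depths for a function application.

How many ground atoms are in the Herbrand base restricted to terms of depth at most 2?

First count ground terms of depth ≤ 2.
Let N_k count ground terms of depth at most k. Each non-constant term of depth ≤ k is some function symbol applied to depth-≤(k−1) arguments, giving N_k = 1 + N_{k-1}^2.
N_0 = 1
N_1 = 1 + 1^2 = 2
N_2 = 1 + 2^2 = 5
So |H| = 5.
A ground atom is a predicate applied to a tuple of terms from H, so the count is the sum over predicates of |H|^arity:
  Path: 5^2 = 25;  Edge: 5^2 = 25
Total ground atoms: 25 + 25 = 50.

50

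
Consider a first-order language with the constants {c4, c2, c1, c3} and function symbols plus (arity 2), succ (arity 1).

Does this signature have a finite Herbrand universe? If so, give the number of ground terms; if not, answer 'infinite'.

infinite

The signature has at least one function symbol (plus, arity 2) and at least one constant (c4).
Iterating plus gives infinitely many distinct ground terms: c4, plus(c4, c4), plus(plus(c4, c4), plus(c4, c4)), ...
So the Herbrand universe is infinite.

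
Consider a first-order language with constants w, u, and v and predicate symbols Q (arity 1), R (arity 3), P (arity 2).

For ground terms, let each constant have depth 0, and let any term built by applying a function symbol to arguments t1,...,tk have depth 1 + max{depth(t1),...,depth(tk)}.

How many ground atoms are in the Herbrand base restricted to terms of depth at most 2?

First count ground terms of depth ≤ 2.
With no function symbols every ground term is a constant, so there are exactly 3 ground terms at every depth bound.
N_0 = 3
N_1 = 3
N_2 = 3
So |H| = 3.
A ground atom is a predicate applied to a tuple of terms from H, so the count is the sum over predicates of |H|^arity:
  Q: 3;  R: 3^3 = 27;  P: 3^2 = 9
Total ground atoms: 3 + 27 + 9 = 39.

39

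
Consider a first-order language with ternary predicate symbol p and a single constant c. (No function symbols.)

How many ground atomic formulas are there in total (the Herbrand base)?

1

With no function symbols, the Herbrand universe is just the 1 constant.
Ground atoms per predicate: p: 1^3 = 1.
Herbrand base size = 1 = 1.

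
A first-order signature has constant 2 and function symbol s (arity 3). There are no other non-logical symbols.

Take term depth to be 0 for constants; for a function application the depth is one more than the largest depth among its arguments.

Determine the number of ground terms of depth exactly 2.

7

Count level by level. With function symbols s/3, the terms of depth ≤ k are the 1 constant together with each function applied to depth-≤(k−1) tuples, so N_k = 1 + N_{k-1}^3.
N_0 = 1
N_1 = 1 + 1^3 = 2
N_2 = 1 + 2^3 = 9
Terms of depth exactly 2: N_2 − N_1 = 9 − 2 = 7.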